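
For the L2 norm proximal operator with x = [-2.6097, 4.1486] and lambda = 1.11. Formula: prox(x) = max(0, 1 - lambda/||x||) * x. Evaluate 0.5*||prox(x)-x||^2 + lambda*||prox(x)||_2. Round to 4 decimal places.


Step 1: Compute ||x||.
||x|| = 4.9012
Step 2: Compute scaling factor.
scale = max(0, 1 - 1.11/4.9012) = 0.7735
Step 3: prox(x) = [-2.0187, 3.209]
||prox(x)|| = 3.7912
Step 4: Proximal objective.
0.5*||prox-x||^2 = 0.6161
lambda*||prox|| = 4.2082
Total = 4.8242


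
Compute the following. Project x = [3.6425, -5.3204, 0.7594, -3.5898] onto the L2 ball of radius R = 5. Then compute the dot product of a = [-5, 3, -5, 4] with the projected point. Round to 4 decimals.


Step 1: Compute ||x|| (intermediates to 6 decimals).
||x|| = sqrt(3.6425^2 + (-5.3204)^2 + 0.7594^2 + (-3.5898)^2) = 7.418748
Step 2: Project.
Since ||x|| > R, scale = R/||x|| = 5/7.418748 = 0.673968, proj(x) = scale * x
proj(x) = [2.454928, -3.585779, 0.511811, -2.41941]
Step 3: Dot product.
a^T * proj(x) = -5*2.454928 + 3*(-3.585779) - 5*0.511811 + 4*(-2.41941) = -35.2687


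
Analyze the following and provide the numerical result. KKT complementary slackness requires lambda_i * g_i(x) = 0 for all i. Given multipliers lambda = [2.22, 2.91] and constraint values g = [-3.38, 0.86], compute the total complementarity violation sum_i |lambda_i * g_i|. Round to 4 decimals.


KKT complementary slackness check:
lambda_1 * g_1 = 2.22 * -3.38 = -7.5036
lambda_2 * g_2 = 2.91 * 0.86 = 2.5026
Total violation = 7.5036 + 2.5026 = 10.0062


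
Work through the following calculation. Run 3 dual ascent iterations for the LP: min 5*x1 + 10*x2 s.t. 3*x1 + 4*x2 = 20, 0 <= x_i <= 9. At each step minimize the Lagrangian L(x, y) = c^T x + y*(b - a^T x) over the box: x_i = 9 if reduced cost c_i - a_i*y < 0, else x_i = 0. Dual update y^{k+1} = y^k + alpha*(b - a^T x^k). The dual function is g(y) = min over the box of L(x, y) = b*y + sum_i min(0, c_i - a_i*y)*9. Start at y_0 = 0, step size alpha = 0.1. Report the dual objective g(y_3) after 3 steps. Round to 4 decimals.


Dual ascent for LP: min 5*x1 + 10*x2, 3*x1 + 4*x2 = 20, 0 <= x_i <= 9
Step 1: y^k = 0.0, reduced costs: (5.0, 10.0)
  x^k = (0.0, 0.0), subgradient = b - a^T x = 20.0
  y^{k+1} = 0.0 + 0.1*20.0 = 2.0
Step 2: y^k = 2.0, reduced costs: (-1.0, 2.0)
  x^k = (9.0, 0.0), subgradient = b - a^T x = -7.0
  y^{k+1} = 2.0 + 0.1*-7.0 = 1.3
Step 3: y^k = 1.3, reduced costs: (1.1, 4.8)
  x^k = (0.0, 0.0), subgradient = b - a^T x = 20.0
  y^{k+1} = 1.3 + 0.1*20.0 = 3.3
Dual objective at y_3 = 3.3: reduced costs (-4.9, -3.2), box minimizer x = (9.0, 9.0)
g(y_3) = b*y + (c1 - a1*y)*x1 + (c2 - a2*y)*x2 = 20*3.3 + (-4.9)*9.0 + (-3.2)*9.0 = 66.0 - 44.1 - 28.8 = -6.9


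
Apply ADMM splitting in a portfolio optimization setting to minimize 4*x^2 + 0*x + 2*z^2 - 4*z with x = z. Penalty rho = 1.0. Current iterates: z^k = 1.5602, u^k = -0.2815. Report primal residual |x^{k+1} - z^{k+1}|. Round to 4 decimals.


ADMM iteration with rho = 1.0, z^k = 1.5602, u^k = -0.2815
Step 1: x-update.
Minimize 4*x^2 + 0*x + (1.0/2)*(x - 1.5602 - 0.2815)^2
FOC: (2*4 + 1.0)*x = 0 + 1.0*(1.5602 + 0.2815)
x^{k+1} = 0.2046
Step 2: z-update.
Minimize 2*z^2 - 4*z + (1.0/2)*(0.2046 - z - 0.2815)^2
FOC: (2*2 + 1.0)*z = 4 + 1.0*(0.2046 - 0.2815)
z^{k+1} = 0.7846
Step 3: u-update.
u^{k+1} = -0.2815 + 0.2046 - 0.7846 = -0.8615
Step 4: Primal residual = |0.2046 - 0.7846| = 0.58


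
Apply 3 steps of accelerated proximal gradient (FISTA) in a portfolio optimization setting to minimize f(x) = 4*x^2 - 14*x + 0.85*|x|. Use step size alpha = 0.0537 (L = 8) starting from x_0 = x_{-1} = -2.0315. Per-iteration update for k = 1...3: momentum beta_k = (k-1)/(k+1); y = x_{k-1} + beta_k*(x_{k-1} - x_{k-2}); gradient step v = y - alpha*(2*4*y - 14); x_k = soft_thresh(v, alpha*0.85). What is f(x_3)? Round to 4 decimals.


FISTA on f(x) = 4*x^2 - 14*x + 0.85*|x|
L = 8, alpha = 0.0537
Iteration 1: beta = 0.0, y = -2.0315 + 0.0*(-2.0315 + 2.0315) = -2.0315
  grad(y) = -30.252, v = y - alpha*grad = -0.407
  prox(v) = soft_thresh(-0.407, 0.0456) = -0.3613
Iteration 2: beta = 0.3333, y = -0.3613 + 0.3333*(-0.3613 + 2.0315) = 0.1954
  grad(y) = -12.4368, v = y - alpha*grad = 0.8633
  prox(v) = soft_thresh(0.8633, 0.0456) = 0.8176
Iteration 3: beta = 0.5, y = 0.8176 + 0.5*(0.8176 + 0.3613) = 1.4071
  grad(y) = -2.7434, v = y - alpha*grad = 1.5544
  prox(v) = soft_thresh(1.5544, 0.0456) = 1.5088
f(x_3) = 4*1.5088^2 - 14*1.5088 + 0.85*|1.5088| = -10.7348


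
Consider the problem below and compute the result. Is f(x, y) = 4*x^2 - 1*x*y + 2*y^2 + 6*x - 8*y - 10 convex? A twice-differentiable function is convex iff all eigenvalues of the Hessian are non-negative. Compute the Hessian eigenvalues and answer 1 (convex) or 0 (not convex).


The Hessian of f(x,y) = 4*x^2 - 1*x*y + 2*y^2 + 6*x - 8*y - 10 is:
H = [[8, -1], [-1, 4]]
Trace = 8 + 4 = 12
Determinant = 8*4 - (-1)^2 = 31
Discriminant = (12)^2 - 4*31 = 20.0
Eigenvalues: lambda_1 = 3.7639, lambda_2 = 8.2361
The function is convex.

1


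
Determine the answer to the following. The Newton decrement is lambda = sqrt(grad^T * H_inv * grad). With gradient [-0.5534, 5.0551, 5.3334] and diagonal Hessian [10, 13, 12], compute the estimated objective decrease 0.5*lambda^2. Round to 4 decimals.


Step 1: H is diagonal, so H^(-1) * g = [-0.0553, 0.3889, 0.4445].
Step 2: g^T H^(-1) g = sum_i g_i^2 / H_ii
  = (-0.5534)^2/10 + (5.0551)^2/13 + (5.3334)^2/12
  = 0.0306 + 1.9657 + 2.3704 = 4.3667
Step 3: Objective decrease = 0.5 * g^T H^(-1) g = 2.1834


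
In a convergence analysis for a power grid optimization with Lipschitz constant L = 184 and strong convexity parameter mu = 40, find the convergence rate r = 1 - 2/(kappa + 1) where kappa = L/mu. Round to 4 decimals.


Step 1: Compute the condition number.
kappa = L/mu = 184/40 = 4.6
Step 2: Compute the convergence rate.
r = 1 - 2/(kappa + 1) = 1 - 2*mu/(L + mu) = (L - mu)/(L + mu) = 144/224 = 0.6429


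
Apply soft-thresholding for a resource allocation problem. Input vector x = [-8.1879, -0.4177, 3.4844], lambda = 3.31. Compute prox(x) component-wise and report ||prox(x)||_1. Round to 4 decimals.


Soft-thresholding with lambda = 3.31:
prox(-8.1879) = sign(-8.1879)*max(|-8.1879| - 3.31, 0) = -4.8779
prox(-0.4177) = sign(-0.4177)*max(|-0.4177| - 3.31, 0) = 0.0
prox(3.4844) = sign(3.4844)*max(|3.4844| - 3.31, 0) = 0.1744
prox(x) = [-4.8779, 0.0, 0.1744]
||prox(x)||_1 = 4.8779 + 0.0 + 0.1744 = 5.0523


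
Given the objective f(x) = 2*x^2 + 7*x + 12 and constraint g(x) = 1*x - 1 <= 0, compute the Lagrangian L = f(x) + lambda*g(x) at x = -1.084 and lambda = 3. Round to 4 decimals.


Step 1: Evaluate f(x).
f(-1.084) = 2*(-1.084)^2 + 7*(-1.084) + 12 = 6.7621
Step 2: Evaluate g(x).
g(-1.084) = 1*-1.084 - 1 = -2.084
Step 3: Compute Lagrangian.
L = 6.7621 + 3*-2.084 = 0.5101


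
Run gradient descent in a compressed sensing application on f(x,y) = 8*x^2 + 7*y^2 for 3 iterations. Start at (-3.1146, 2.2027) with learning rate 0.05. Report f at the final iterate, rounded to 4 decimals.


Gradient descent on f(x,y) = 8*x^2 + 7*y^2.
Starting point: (-3.1146, 2.2027), alpha = 0.05
Step 1: grad_x = 2*8*-3.1146 = -49.8336, grad_y = 2*7*2.2027 = 30.8378
  x_1 = -3.1146 - 0.05*-49.8336 = -0.6229
  y_1 = 2.2027 - 0.05*30.8378 = 0.6608
Step 2: grad_x = 2*8*-0.6229 = -9.9667, grad_y = 2*7*0.6608 = 9.2513
  x_2 = -0.6229 - 0.05*-9.9667 = -0.1246
  y_2 = 0.6608 - 0.05*9.2513 = 0.1982
Step 3: grad_x = 2*8*-0.1246 = -1.9933, grad_y = 2*7*0.1982 = 2.7754
  x_3 = -0.1246 - 0.05*-1.9933 = -0.0249
  y_3 = 0.1982 - 0.05*2.7754 = 0.0595
f(-0.0249, 0.0595) = 8*(-0.0249)^2 + 7*0.0595^2 = 0.0297


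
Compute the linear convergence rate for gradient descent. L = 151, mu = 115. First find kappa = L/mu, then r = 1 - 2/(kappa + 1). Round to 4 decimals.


Step 1: Compute the condition number.
kappa = L/mu = 151/115 = 1.313
Step 2: Compute the convergence rate.
r = 1 - 2/(kappa + 1) = 1 - 2*mu/(L + mu) = (L - mu)/(L + mu) = 36/266 = 0.1353


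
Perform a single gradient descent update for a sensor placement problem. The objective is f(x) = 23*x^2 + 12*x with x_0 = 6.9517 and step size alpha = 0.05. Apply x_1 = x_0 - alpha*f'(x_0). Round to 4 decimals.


We compute the gradient at x_0 and apply the update.
f'(x) = 46*x + 12
f'(6.9517) = 46*6.9517 + 12 = 331.7782
x_1 = 6.9517 - 0.05*331.7782 = -9.6372


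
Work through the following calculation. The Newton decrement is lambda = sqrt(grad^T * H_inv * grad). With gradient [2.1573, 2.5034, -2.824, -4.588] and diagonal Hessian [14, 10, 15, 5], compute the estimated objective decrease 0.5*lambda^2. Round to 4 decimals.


Step 1: H is diagonal, so H^(-1) * g = [0.1541, 0.2503, -0.1883, -0.9176].
Step 2: g^T H^(-1) g = sum_i g_i^2 / H_ii
  = (2.1573)^2/14 + (2.5034)^2/10 + (-2.824)^2/15 + (-4.588)^2/5
  = 0.3324 + 0.6267 + 0.5317 + 4.2099 = 5.7007
Step 3: Objective decrease = 0.5 * g^T H^(-1) g = 2.8504


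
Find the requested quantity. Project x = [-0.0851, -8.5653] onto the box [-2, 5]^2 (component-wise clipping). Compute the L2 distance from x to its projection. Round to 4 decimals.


Project each component onto [-2, 5].
clip(-0.0851) = -0.0851, clip(-8.5653) = -2.0
Projection = [-0.0851, -2.0]
Squared diffs: [0.0, 43.1032]
Distance = sqrt(43.1032) = 6.5653


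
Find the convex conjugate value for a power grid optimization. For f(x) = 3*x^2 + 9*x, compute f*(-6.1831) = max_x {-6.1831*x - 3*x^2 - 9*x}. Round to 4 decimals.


f*(y) = sup_x {y*x - a*x^2 - b*x} = sup_x {(y-b)*x - a*x^2}
FOC: (y - b) - 2a*x = 0 => x* = (y - b)/(2a)
x* = (-6.1831 - 9)/(2*3) = -2.5305
f*(-6.1831) = (y-b)^2/(4a) = (-6.1831 - 9)^2/(4*3)
= 230.5265/12 = 19.2105


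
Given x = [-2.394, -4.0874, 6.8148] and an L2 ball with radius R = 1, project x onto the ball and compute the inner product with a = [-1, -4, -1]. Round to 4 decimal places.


Step 1: Compute ||x|| (intermediates to 6 decimals).
||x|| = sqrt((-2.394)^2 + (-4.0874)^2 + 6.8148^2) = 8.299372
Step 2: Project.
Since ||x|| > R, scale = R/||x|| = 1/8.299372 = 0.120491, proj(x) = scale * x
proj(x) = [-0.288455, -0.492495, 0.821122]
Step 3: Dot product.
a^T * proj(x) = -1*(-0.288455) - 4*(-0.492495) - 1*0.821122 = 1.4373


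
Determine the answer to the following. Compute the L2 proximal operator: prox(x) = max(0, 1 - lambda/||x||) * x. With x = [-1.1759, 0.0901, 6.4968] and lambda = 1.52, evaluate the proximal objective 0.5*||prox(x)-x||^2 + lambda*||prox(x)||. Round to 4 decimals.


Step 1: Compute ||x||.
||x|| = 6.603
Step 2: Compute scaling factor.
scale = max(0, 1 - 1.52/6.603) = 0.7698
Step 3: prox(x) = [-0.9052, 0.0694, 5.0012]
||prox(x)|| = 5.083
Step 4: Proximal objective.
0.5*||prox-x||^2 = 1.1552
lambda*||prox|| = 7.7262
Total = 8.8813


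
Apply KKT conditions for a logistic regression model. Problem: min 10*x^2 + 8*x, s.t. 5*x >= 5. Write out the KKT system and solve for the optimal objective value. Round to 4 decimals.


Step 1: Try lambda = 0 (constraint inactive).
x_unc = -8/(2*10) = -0.4
Check: 5*-0.4 = -2.0 < 5 -- violated!
Step 2: Constraint must be active: 5*x = 5
x* = 5/5 = 1.0
lambda = (2*10*1.0 + 8)/5 = 5.6
Step 3: Compute optimal value.
f(x*) = 10*1.0^2 + 8*1.0 = 18.0


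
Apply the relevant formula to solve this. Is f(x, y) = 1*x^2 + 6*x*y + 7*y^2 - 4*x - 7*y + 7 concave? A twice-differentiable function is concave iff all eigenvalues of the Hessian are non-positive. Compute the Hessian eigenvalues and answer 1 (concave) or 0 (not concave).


The Hessian of f(x,y) = 1*x^2 + 6*x*y + 7*y^2 - 4*x - 7*y + 7 is:
H = [[2, 6], [6, 14]]
Trace = 2 + 14 = 16
Determinant = 2*14 - (6)^2 = -8
Discriminant = (16)^2 - 4*-8 = 288.0
Eigenvalues: lambda_1 = -0.4853, lambda_2 = 16.4853
The function is not concave.

0


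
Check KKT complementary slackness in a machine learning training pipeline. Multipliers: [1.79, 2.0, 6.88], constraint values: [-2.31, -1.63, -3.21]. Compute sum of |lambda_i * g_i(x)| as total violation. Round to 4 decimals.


KKT complementary slackness check:
lambda_1 * g_1 = 1.79 * -2.31 = -4.1349
lambda_2 * g_2 = 2.0 * -1.63 = -3.26
lambda_3 * g_3 = 6.88 * -3.21 = -22.0848
Total violation = 4.1349 + 3.26 + 22.0848 = 29.4797


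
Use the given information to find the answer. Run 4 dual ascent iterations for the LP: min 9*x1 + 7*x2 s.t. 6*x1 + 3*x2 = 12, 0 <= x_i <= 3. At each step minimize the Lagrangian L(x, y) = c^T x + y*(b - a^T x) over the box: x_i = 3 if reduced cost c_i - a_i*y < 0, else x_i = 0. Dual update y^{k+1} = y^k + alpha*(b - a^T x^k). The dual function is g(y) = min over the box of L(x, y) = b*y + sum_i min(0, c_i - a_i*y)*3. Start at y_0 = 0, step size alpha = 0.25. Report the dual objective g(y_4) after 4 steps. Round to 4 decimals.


Dual ascent for LP: min 9*x1 + 7*x2, 6*x1 + 3*x2 = 12, 0 <= x_i <= 3
Step 1: y^k = 0.0, reduced costs: (9.0, 7.0)
  x^k = (0.0, 0.0), subgradient = b - a^T x = 12.0
  y^{k+1} = 0.0 + 0.25*12.0 = 3.0
Step 2: y^k = 3.0, reduced costs: (-9.0, -2.0)
  x^k = (3.0, 3.0), subgradient = b - a^T x = -15.0
  y^{k+1} = 3.0 + 0.25*-15.0 = -0.75
Step 3: y^k = -0.75, reduced costs: (13.5, 9.25)
  x^k = (0.0, 0.0), subgradient = b - a^T x = 12.0
  y^{k+1} = -0.75 + 0.25*12.0 = 2.25
Step 4: y^k = 2.25, reduced costs: (-4.5, 0.25)
  x^k = (3.0, 0.0), subgradient = b - a^T x = -6.0
  y^{k+1} = 2.25 + 0.25*-6.0 = 0.75
Dual objective at y_4 = 0.75: reduced costs (4.5, 4.75), box minimizer x = (0.0, 0.0)
g(y_4) = b*y + (c1 - a1*y)*x1 + (c2 - a2*y)*x2 = 12*0.75 + 4.5*0.0 + 4.75*0.0 = 9.0 + 0.0 + 0.0 = 9.0


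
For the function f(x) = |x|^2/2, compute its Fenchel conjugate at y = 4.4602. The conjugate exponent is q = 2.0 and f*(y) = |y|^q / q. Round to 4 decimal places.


The conjugate exponent q satisfies 1/p + 1/q = 1.
p = 2, so q = 2/(2 - 1) = 2.0
|y|^q = 4.4602^2.0 = 19.8934
f*(4.4602) = 19.8934 / 2.0 = 9.9467


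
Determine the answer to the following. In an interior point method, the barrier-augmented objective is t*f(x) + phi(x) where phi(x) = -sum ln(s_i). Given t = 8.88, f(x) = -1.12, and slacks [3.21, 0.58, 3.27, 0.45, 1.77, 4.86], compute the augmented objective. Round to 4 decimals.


Step 1: Compute log-barrier.
ln values: [1.1663, -0.5447, 1.1848, -0.7985, 0.571, 1.581]
phi = -(1.1663 - 0.5447 + 1.1848 - 0.7985 + 0.571 + 1.581) = -3.1598
Step 2: Compute augmented objective.
t*f(x) = 8.88*-1.12 = -9.9456
Total = -9.9456 - 3.1598 = -13.1054


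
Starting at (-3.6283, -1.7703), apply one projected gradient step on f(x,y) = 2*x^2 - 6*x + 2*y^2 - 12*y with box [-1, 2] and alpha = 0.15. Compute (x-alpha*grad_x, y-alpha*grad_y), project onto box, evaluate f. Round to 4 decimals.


Step 1: Compute gradient at (-3.6283, -1.7703).
grad_x = 2*2*-3.6283 - 6 = -20.5132
grad_y = 2*2*-1.7703 - 12 = -19.0812
Step 2: Gradient step.
x_raw = -3.6283 - 0.15*-20.5132 = -0.5513
y_raw = -1.7703 - 0.15*-19.0812 = 1.0919
Step 3: Project onto [-1, 2].
x_proj = clip(-0.5513) = -0.5513
y_proj = clip(1.0919) = 1.0919
Step 4: Evaluate f.
f(-0.5513, 1.0919) = -6.8023


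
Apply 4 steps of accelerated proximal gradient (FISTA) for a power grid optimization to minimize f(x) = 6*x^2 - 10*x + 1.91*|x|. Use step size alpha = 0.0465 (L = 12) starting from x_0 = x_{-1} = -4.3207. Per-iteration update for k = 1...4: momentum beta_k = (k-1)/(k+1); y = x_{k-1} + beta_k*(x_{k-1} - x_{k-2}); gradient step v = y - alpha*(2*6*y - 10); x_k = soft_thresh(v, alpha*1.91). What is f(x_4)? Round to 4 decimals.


FISTA on f(x) = 6*x^2 - 10*x + 1.91*|x|
L = 12, alpha = 0.0465
Iteration 1: beta = 0.0, y = -4.3207 + 0.0*(-4.3207 + 4.3207) = -4.3207
  grad(y) = -61.8484, v = y - alpha*grad = -1.4447
  prox(v) = soft_thresh(-1.4447, 0.0888) = -1.3559
Iteration 2: beta = 0.3333, y = -1.3559 + 0.3333*(-1.3559 + 4.3207) = -0.3677
  grad(y) = -14.4122, v = y - alpha*grad = 0.3025
  prox(v) = soft_thresh(0.3025, 0.0888) = 0.2137
Iteration 3: beta = 0.5, y = 0.2137 + 0.5*(0.2137 + 1.3559) = 0.9985
  grad(y) = 1.9817, v = y - alpha*grad = 0.9063
  prox(v) = soft_thresh(0.9063, 0.0888) = 0.8175
Iteration 4: beta = 0.6, y = 0.8175 + 0.6*(0.8175 - 0.2137) = 1.1798
  grad(y) = 4.1578, v = y - alpha*grad = 0.9865
  prox(v) = soft_thresh(0.9865, 0.0888) = 0.8977
f(x_4) = 6*0.8977^2 - 10*0.8977 + 1.91*|0.8977| = -2.4273


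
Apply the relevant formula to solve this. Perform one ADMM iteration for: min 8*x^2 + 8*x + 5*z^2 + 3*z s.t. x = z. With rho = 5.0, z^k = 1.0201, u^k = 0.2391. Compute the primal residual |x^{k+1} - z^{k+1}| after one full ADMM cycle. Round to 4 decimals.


ADMM iteration with rho = 5.0, z^k = 1.0201, u^k = 0.2391
Step 1: x-update.
Minimize 8*x^2 + 8*x + (5.0/2)*(x - 1.0201 + 0.2391)^2
FOC: (2*8 + 5.0)*x = -8 + 5.0*(1.0201 - 0.2391)
x^{k+1} = -0.195
Step 2: z-update.
Minimize 5*z^2 + 3*z + (5.0/2)*(-0.195 - z + 0.2391)^2
FOC: (2*5 + 5.0)*z = -3 + 5.0*(-0.195 + 0.2391)
z^{k+1} = -0.1853
Step 3: u-update.
u^{k+1} = 0.2391 - 0.195 + 0.1853 = 0.2294
Step 4: Primal residual = |-0.195 + 0.1853| = 0.0097


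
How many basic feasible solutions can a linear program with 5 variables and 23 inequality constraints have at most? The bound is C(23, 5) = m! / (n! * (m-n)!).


Each vertex corresponds to some choice of n active constraints out of m, so the number of vertices is at most C(m, n) = m! / (n!(m-n)!).
m = 23, n = 5
Numerator: 23 * 22 * 21 * 20 * 19
Denominator: 5! = 120
C(23, 5) = 33649


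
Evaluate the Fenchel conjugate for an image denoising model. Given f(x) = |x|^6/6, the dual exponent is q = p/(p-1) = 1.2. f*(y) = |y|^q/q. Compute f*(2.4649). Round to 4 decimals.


The conjugate exponent q satisfies 1/p + 1/q = 1.
p = 6, so q = 6/(6 - 1) = 1.2
|y|^q = 2.4649^1.2 = 2.9523
f*(2.4649) = 2.9523 / 1.2 = 2.4602


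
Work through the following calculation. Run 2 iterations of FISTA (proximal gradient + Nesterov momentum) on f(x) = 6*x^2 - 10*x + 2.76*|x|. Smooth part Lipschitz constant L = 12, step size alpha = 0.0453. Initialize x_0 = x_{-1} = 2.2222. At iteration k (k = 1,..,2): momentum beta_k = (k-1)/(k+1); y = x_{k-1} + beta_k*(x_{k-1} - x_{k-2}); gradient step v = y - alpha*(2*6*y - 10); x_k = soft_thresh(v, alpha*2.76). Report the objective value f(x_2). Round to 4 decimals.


FISTA on f(x) = 6*x^2 - 10*x + 2.76*|x|
L = 12, alpha = 0.0453
Iteration 1: beta = 0.0, y = 2.2222 + 0.0*(2.2222 - 2.2222) = 2.2222
  grad(y) = 16.6664, v = y - alpha*grad = 1.4672
  prox(v) = soft_thresh(1.4672, 0.125) = 1.3422
Iteration 2: beta = 0.3333, y = 1.3422 + 0.3333*(1.3422 - 2.2222) = 1.0488
  grad(y) = 2.5861, v = y - alpha*grad = 0.9317
  prox(v) = soft_thresh(0.9317, 0.125) = 0.8067
f(x_2) = 6*0.8067^2 - 10*0.8067 + 2.76*|0.8067| = -1.936


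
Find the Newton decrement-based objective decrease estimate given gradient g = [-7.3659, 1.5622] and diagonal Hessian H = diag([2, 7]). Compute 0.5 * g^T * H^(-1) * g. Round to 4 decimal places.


Step 1: H is diagonal, so H^(-1) * g = [-3.683, 0.2232].
Step 2: g^T H^(-1) g = sum_i g_i^2 / H_ii
  = (-7.3659)^2/2 + (1.5622)^2/7
  = 27.1282 + 0.3486 = 27.4769
Step 3: Objective decrease = 0.5 * g^T H^(-1) g = 13.7384


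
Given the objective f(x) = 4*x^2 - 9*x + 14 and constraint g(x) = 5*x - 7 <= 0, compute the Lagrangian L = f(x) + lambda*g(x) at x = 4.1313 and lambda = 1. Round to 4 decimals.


Step 1: Evaluate f(x).
f(4.1313) = 4*4.1313^2 - 9*4.1313 + 14 = 45.0889
Step 2: Evaluate g(x).
g(4.1313) = 5*4.1313 - 7 = 13.6565
Step 3: Compute Lagrangian.
L = 45.0889 + 1*13.6565 = 58.7454


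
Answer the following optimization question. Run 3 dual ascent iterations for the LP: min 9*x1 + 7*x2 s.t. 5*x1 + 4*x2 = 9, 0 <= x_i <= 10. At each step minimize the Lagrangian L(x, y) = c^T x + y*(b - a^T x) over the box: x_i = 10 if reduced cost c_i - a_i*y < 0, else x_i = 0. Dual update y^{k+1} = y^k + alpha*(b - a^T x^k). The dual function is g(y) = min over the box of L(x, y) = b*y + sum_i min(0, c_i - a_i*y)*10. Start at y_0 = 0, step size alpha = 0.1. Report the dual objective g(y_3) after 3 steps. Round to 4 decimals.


Dual ascent for LP: min 9*x1 + 7*x2, 5*x1 + 4*x2 = 9, 0 <= x_i <= 10
Step 1: y^k = 0.0, reduced costs: (9.0, 7.0)
  x^k = (0.0, 0.0), subgradient = b - a^T x = 9.0
  y^{k+1} = 0.0 + 0.1*9.0 = 0.9
Step 2: y^k = 0.9, reduced costs: (4.5, 3.4)
  x^k = (0.0, 0.0), subgradient = b - a^T x = 9.0
  y^{k+1} = 0.9 + 0.1*9.0 = 1.8
Step 3: y^k = 1.8, reduced costs: (0.0, -0.2)
  x^k = (0.0, 10.0), subgradient = b - a^T x = -31.0
  y^{k+1} = 1.8 + 0.1*-31.0 = -1.3
Dual objective at y_3 = -1.3: reduced costs (15.5, 12.2), box minimizer x = (0.0, 0.0)
g(y_3) = b*y + (c1 - a1*y)*x1 + (c2 - a2*y)*x2 = 9*(-1.3) + 15.5*0.0 + 12.2*0.0 = -11.7 + 0.0 + 0.0 = -11.7


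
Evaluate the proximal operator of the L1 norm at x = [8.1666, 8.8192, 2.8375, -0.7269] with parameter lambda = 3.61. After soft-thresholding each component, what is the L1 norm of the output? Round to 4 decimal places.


Soft-thresholding with lambda = 3.61:
prox(8.1666) = sign(8.1666)*max(|8.1666| - 3.61, 0) = 4.5566
prox(8.8192) = sign(8.8192)*max(|8.8192| - 3.61, 0) = 5.2092
prox(2.8375) = sign(2.8375)*max(|2.8375| - 3.61, 0) = 0.0
prox(-0.7269) = sign(-0.7269)*max(|-0.7269| - 3.61, 0) = 0.0
prox(x) = [4.5566, 5.2092, 0.0, 0.0]
||prox(x)||_1 = 4.5566 + 5.2092 + 0.0 + 0.0 = 9.7658


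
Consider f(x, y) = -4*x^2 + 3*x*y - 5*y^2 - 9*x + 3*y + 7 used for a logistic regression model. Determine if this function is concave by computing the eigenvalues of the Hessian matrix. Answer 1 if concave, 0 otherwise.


The Hessian of f(x,y) = -4*x^2 + 3*x*y - 5*y^2 - 9*x + 3*y + 7 is:
H = [[-8, 3], [3, -10]]
Trace = -8 - 10 = -18
Determinant = -8*-10 - (3)^2 = 71
Discriminant = (-18)^2 - 4*71 = 40.0
Eigenvalues: lambda_1 = -12.1623, lambda_2 = -5.8377
The function is concave.

1


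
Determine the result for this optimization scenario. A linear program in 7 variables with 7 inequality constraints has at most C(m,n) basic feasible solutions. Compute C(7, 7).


Each vertex corresponds to some choice of n active constraints out of m, so the number of vertices is at most C(m, n) = m! / (n!(m-n)!).
m = 7, n = 7
Numerator: 7 * 6 * 5 * 4 * 3 * 2 * 1
Denominator: 7! = 5040
C(7, 7) = 1


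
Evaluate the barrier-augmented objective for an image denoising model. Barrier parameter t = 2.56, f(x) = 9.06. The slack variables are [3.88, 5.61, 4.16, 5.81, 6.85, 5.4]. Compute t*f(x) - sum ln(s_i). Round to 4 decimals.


Step 1: Compute log-barrier.
ln values: [1.3558, 1.7246, 1.4255, 1.7596, 1.9242, 1.6864]
phi = -(1.3558 + 1.7246 + 1.4255 + 1.7596 + 1.9242 + 1.6864) = -9.8761
Step 2: Compute augmented objective.
t*f(x) = 2.56*9.06 = 23.1936
Total = 23.1936 - 9.8761 = 13.3175


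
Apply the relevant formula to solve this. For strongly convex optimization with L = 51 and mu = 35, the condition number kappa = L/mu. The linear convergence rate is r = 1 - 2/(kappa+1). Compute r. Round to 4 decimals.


Step 1: Compute the condition number.
kappa = L/mu = 51/35 = 1.4571
Step 2: Compute the convergence rate.
r = 1 - 2/(kappa + 1) = 1 - 2*mu/(L + mu) = (L - mu)/(L + mu) = 16/86 = 0.186


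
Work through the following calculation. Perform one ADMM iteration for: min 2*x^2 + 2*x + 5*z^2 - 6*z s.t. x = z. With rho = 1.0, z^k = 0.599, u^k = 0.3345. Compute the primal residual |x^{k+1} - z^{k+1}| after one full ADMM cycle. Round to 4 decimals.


ADMM iteration with rho = 1.0, z^k = 0.599, u^k = 0.3345
Step 1: x-update.
Minimize 2*x^2 + 2*x + (1.0/2)*(x - 0.599 + 0.3345)^2
FOC: (2*2 + 1.0)*x = -2 + 1.0*(0.599 - 0.3345)
x^{k+1} = -0.3471
Step 2: z-update.
Minimize 5*z^2 - 6*z + (1.0/2)*(-0.3471 - z + 0.3345)^2
FOC: (2*5 + 1.0)*z = 6 + 1.0*(-0.3471 + 0.3345)
z^{k+1} = 0.5443
Step 3: u-update.
u^{k+1} = 0.3345 - 0.3471 - 0.5443 = -0.5569
Step 4: Primal residual = |-0.3471 - 0.5443| = 0.8914


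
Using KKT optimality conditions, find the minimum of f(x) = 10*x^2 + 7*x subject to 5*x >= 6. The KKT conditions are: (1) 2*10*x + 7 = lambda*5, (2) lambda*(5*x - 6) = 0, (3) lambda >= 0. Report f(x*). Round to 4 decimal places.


Step 1: Try lambda = 0 (constraint inactive).
x_unc = -7/(2*10) = -0.35
Check: 5*-0.35 = -1.75 < 6 -- violated!
Step 2: Constraint must be active: 5*x = 6
x* = 6/5 = 1.2
lambda = (2*10*1.2 + 7)/5 = 6.2
Step 3: Compute optimal value.
f(x*) = 10*1.2^2 + 7*1.2 = 22.8


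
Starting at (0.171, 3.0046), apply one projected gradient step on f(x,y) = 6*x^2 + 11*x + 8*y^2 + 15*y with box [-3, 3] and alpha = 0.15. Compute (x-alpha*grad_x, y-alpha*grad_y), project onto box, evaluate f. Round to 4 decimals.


Step 1: Compute gradient at (0.171, 3.0046).
grad_x = 2*6*0.171 + 11 = 13.052
grad_y = 2*8*3.0046 + 15 = 63.0736
Step 2: Gradient step.
x_raw = 0.171 - 0.15*13.052 = -1.7868
y_raw = 3.0046 - 0.15*63.0736 = -6.4564
Step 3: Project onto [-3, 3].
x_proj = clip(-1.7868) = -1.7868
y_proj = clip(-6.4564) = -3.0
Step 4: Evaluate f.
f(-1.7868, -3.0) = 26.5011


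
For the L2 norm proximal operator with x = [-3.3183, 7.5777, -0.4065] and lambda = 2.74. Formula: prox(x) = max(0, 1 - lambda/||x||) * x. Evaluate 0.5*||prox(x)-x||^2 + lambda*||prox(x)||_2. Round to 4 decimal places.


Step 1: Compute ||x||.
||x|| = 8.2824
Step 2: Compute scaling factor.
scale = max(0, 1 - 2.74/8.2824) = 0.6692
Step 3: prox(x) = [-2.2205, 5.0708, -0.272]
||prox(x)|| = 5.5424
Step 4: Proximal objective.
0.5*||prox-x||^2 = 3.7538
lambda*||prox|| = 15.1862
Total = 18.9399


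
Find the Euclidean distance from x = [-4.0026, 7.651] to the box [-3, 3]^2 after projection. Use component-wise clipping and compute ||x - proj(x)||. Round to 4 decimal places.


Project each component onto [-3, 3].
clip(-4.0026) = -3.0, clip(7.651) = 3.0
Projection = [-3.0, 3.0]
Squared diffs: [1.0052, 21.6318]
Distance = sqrt(22.637) = 4.7578


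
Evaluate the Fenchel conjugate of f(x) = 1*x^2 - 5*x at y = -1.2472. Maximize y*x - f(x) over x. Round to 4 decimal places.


f*(y) = sup_x {y*x - a*x^2 - b*x} = sup_x {(y-b)*x - a*x^2}
FOC: (y - b) - 2a*x = 0 => x* = (y - b)/(2a)
x* = (-1.2472 + 5)/(2*1) = 1.8764
f*(-1.2472) = (y-b)^2/(4a) = (-1.2472 + 5)^2/(4*1)
= 14.0835/4 = 3.5209


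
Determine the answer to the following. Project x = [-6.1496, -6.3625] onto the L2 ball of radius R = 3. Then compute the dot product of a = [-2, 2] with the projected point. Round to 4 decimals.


Step 1: Compute ||x|| (intermediates to 6 decimals).
||x|| = sqrt((-6.1496)^2 + (-6.3625)^2) = 8.848671
Step 2: Project.
Since ||x|| > R, scale = R/||x|| = 3/8.848671 = 0.339034, proj(x) = scale * x
proj(x) = [-2.084923, -2.157104]
Step 3: Dot product.
a^T * proj(x) = -2*(-2.084923) + 2*(-2.157104) = -0.1444


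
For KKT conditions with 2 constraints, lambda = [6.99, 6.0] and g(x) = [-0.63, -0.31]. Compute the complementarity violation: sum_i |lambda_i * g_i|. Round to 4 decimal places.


KKT complementary slackness check:
lambda_1 * g_1 = 6.99 * -0.63 = -4.4037
lambda_2 * g_2 = 6.0 * -0.31 = -1.86
Total violation = 4.4037 + 1.86 = 6.2637


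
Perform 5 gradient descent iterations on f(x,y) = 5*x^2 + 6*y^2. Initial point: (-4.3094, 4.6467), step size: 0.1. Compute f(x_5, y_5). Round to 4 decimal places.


Gradient descent on f(x,y) = 5*x^2 + 6*y^2.
Starting point: (-4.3094, 4.6467), alpha = 0.1
Step 1: grad_x = 2*5*-4.3094 = -43.094, grad_y = 2*6*4.6467 = 55.7604
  x_1 = -4.3094 - 0.1*-43.094 = 0.0
  y_1 = 4.6467 - 0.1*55.7604 = -0.9293
Step 2: grad_x = 2*5*0.0 = 0.0, grad_y = 2*6*-0.9293 = -11.1521
  x_2 = 0.0 - 0.1*0.0 = 0.0
  y_2 = -0.9293 - 0.1*-11.1521 = 0.1859
Step 3: grad_x = 2*5*0.0 = 0.0, grad_y = 2*6*0.1859 = 2.2304
  x_3 = 0.0 - 0.1*0.0 = 0.0
  y_3 = 0.1859 - 0.1*2.2304 = -0.0372
Step 4: grad_x = 2*5*0.0 = 0.0, grad_y = 2*6*-0.0372 = -0.4461
  x_4 = 0.0 - 0.1*0.0 = 0.0
  y_4 = -0.0372 - 0.1*-0.4461 = 0.0074
Step 5: grad_x = 2*5*0.0 = 0.0, grad_y = 2*6*0.0074 = 0.0892
  x_5 = 0.0 - 0.1*0.0 = 0.0
  y_5 = 0.0074 - 0.1*0.0892 = -0.0015
f(0.0, -0.0015) = 5*0.0^2 + 6*(-0.0015)^2 = 0.0


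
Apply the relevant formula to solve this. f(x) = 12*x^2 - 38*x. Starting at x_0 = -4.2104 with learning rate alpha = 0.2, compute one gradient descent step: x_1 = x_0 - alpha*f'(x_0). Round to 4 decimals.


We compute the gradient at x_0 and apply the update.
f'(x) = 24*x - 38
f'(-4.2104) = 24*-4.2104 - 38 = -139.0496
x_1 = -4.2104 - 0.2*-139.0496 = 23.5995


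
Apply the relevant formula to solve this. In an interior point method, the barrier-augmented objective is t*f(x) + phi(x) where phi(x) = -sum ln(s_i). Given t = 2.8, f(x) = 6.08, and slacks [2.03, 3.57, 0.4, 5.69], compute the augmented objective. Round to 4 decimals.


Step 1: Compute log-barrier.
ln values: [0.708, 1.2726, -0.9163, 1.7387]
phi = -(0.708 + 1.2726 - 0.9163 + 1.7387) = -2.803
Step 2: Compute augmented objective.
t*f(x) = 2.8*6.08 = 17.024
Total = 17.024 - 2.803 = 14.221


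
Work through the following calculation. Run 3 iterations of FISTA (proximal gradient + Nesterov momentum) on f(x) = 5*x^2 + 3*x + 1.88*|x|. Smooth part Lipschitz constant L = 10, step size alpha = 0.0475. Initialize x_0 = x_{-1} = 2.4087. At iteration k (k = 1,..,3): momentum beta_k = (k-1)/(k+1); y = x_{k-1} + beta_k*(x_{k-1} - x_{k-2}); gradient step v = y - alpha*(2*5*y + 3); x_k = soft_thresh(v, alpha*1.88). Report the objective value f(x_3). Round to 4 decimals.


FISTA on f(x) = 5*x^2 + 3*x + 1.88*|x|
L = 10, alpha = 0.0475
Iteration 1: beta = 0.0, y = 2.4087 + 0.0*(2.4087 - 2.4087) = 2.4087
  grad(y) = 27.087, v = y - alpha*grad = 1.1221
  prox(v) = soft_thresh(1.1221, 0.0893) = 1.0328
Iteration 2: beta = 0.3333, y = 1.0328 + 0.3333*(1.0328 - 2.4087) = 0.5741
  grad(y) = 8.7412, v = y - alpha*grad = 0.1589
  prox(v) = soft_thresh(0.1589, 0.0893) = 0.0696
Iteration 3: beta = 0.5, y = 0.0696 + 0.5*(0.0696 - 1.0328) = -0.412
  grad(y) = -1.1196, v = y - alpha*grad = -0.3588
  prox(v) = soft_thresh(-0.3588, 0.0893) = -0.2695
f(x_3) = 5*(-0.2695)^2 + 3*(-0.2695) + 1.88*|-0.2695| = 0.0613


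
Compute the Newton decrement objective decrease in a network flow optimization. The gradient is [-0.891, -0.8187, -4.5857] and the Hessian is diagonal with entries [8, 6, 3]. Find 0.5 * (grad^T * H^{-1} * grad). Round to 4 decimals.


Step 1: H is diagonal, so H^(-1) * g = [-0.1114, -0.1365, -1.5286].
Step 2: g^T H^(-1) g = sum_i g_i^2 / H_ii
  = (-0.891)^2/8 + (-0.8187)^2/6 + (-4.5857)^2/3
  = 0.0992 + 0.1117 + 7.0095 = 7.2205
Step 3: Objective decrease = 0.5 * g^T H^(-1) g = 3.6102


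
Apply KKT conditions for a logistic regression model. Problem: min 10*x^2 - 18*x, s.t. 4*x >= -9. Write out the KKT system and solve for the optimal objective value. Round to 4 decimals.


Step 1: Try lambda = 0 (constraint inactive).
Stationarity: 2*10*x - 18 = 0
x* = 18/(2*10) = 0.9
Check constraint: 4*0.9 = 3.6 >= -9 -- satisfied.
Step 2: Compute optimal value.
f(x*) = 10*0.9^2 - 18*0.9 = -8.1


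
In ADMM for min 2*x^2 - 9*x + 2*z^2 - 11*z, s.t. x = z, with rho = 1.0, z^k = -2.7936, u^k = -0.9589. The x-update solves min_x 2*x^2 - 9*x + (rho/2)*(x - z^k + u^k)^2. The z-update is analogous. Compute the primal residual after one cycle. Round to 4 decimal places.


ADMM iteration with rho = 1.0, z^k = -2.7936, u^k = -0.9589
Step 1: x-update.
Minimize 2*x^2 - 9*x + (1.0/2)*(x + 2.7936 - 0.9589)^2
FOC: (2*2 + 1.0)*x = 9 + 1.0*(-2.7936 + 0.9589)
x^{k+1} = 1.4331
Step 2: z-update.
Minimize 2*z^2 - 11*z + (1.0/2)*(1.4331 - z - 0.9589)^2
FOC: (2*2 + 1.0)*z = 11 + 1.0*(1.4331 - 0.9589)
z^{k+1} = 2.2948
Step 3: u-update.
u^{k+1} = -0.9589 + 1.4331 - 2.2948 = -1.8207
Step 4: Primal residual = |1.4331 - 2.2948| = 0.8618


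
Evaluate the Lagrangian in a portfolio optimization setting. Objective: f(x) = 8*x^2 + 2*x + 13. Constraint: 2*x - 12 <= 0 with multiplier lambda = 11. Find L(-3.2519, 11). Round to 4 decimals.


Step 1: Evaluate f(x).
f(-3.2519) = 8*(-3.2519)^2 + 2*(-3.2519) + 13 = 91.095
Step 2: Evaluate g(x).
g(-3.2519) = 2*-3.2519 - 12 = -18.5038
Step 3: Compute Lagrangian.
L = 91.095 + 11*-18.5038 = -112.4468


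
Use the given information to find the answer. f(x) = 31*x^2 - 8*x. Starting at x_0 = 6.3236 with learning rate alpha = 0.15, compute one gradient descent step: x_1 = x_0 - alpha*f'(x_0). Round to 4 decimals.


We compute the gradient at x_0 and apply the update.
f'(x) = 62*x - 8
f'(6.3236) = 62*6.3236 - 8 = 384.0632
x_1 = 6.3236 - 0.15*384.0632 = -51.2859


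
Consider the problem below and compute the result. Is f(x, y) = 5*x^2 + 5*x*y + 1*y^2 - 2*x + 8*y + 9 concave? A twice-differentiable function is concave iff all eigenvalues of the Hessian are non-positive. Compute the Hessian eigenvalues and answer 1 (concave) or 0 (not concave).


The Hessian of f(x,y) = 5*x^2 + 5*x*y + 1*y^2 - 2*x + 8*y + 9 is:
H = [[10, 5], [5, 2]]
Trace = 10 + 2 = 12
Determinant = 10*2 - (5)^2 = -5
Discriminant = (12)^2 - 4*-5 = 164.0
Eigenvalues: lambda_1 = -0.4031, lambda_2 = 12.4031
The function is not concave.

0


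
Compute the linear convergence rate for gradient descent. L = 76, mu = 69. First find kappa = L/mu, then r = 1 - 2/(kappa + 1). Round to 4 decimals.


Step 1: Compute the condition number.
kappa = L/mu = 76/69 = 1.1014
Step 2: Compute the convergence rate.
r = 1 - 2/(kappa + 1) = 1 - 2*mu/(L + mu) = (L - mu)/(L + mu) = 7/145 = 0.0483


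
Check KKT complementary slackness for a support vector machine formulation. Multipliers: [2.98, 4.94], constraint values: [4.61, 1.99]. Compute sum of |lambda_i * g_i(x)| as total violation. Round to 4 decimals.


KKT complementary slackness check:
lambda_1 * g_1 = 2.98 * 4.61 = 13.7378
lambda_2 * g_2 = 4.94 * 1.99 = 9.8306
Total violation = 13.7378 + 9.8306 = 23.5684


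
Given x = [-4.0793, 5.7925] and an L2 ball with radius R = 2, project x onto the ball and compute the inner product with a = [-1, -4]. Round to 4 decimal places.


Step 1: Compute ||x|| (intermediates to 6 decimals).
||x|| = sqrt((-4.0793)^2 + 5.7925^2) = 7.084754
Step 2: Project.
Since ||x|| > R, scale = R/||x|| = 2/7.084754 = 0.282296, proj(x) = scale * x
proj(x) = [-1.15157, 1.6352]
Step 3: Dot product.
a^T * proj(x) = -1*(-1.15157) - 4*1.6352 = -5.3892


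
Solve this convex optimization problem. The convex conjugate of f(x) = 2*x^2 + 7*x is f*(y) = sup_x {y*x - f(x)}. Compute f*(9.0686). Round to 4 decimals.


f*(y) = sup_x {y*x - a*x^2 - b*x} = sup_x {(y-b)*x - a*x^2}
FOC: (y - b) - 2a*x = 0 => x* = (y - b)/(2a)
x* = (9.0686 - 7)/(2*2) = 0.5172
f*(9.0686) = (y-b)^2/(4a) = (9.0686 - 7)^2/(4*2)
= 4.2791/8 = 0.5349


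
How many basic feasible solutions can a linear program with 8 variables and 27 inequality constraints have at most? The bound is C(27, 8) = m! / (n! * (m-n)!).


Each vertex corresponds to some choice of n active constraints out of m, so the number of vertices is at most C(m, n) = m! / (n!(m-n)!).
m = 27, n = 8
Numerator: 27 * 26 * 25 * 24 * 23 * 22 * 21 * 20
Denominator: 8! = 40320
C(27, 8) = 2220075


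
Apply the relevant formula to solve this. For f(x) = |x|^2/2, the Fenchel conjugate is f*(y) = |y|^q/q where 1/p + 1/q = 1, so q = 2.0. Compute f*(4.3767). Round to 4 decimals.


The conjugate exponent q satisfies 1/p + 1/q = 1.
p = 2, so q = 2/(2 - 1) = 2.0
|y|^q = 4.3767^2.0 = 19.1555
f*(4.3767) = 19.1555 / 2.0 = 9.5778


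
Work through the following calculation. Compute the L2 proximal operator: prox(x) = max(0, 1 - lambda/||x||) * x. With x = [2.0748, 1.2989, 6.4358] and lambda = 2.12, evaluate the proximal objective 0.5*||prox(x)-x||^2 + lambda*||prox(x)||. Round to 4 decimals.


Step 1: Compute ||x||.
||x|| = 6.8856
Step 2: Compute scaling factor.
scale = max(0, 1 - 2.12/6.8856) = 0.6921
Step 3: prox(x) = [1.436, 0.899, 4.4543]
||prox(x)|| = 4.7656
Step 4: Proximal objective.
0.5*||prox-x||^2 = 2.2472
lambda*||prox|| = 10.1031
Total = 12.3503


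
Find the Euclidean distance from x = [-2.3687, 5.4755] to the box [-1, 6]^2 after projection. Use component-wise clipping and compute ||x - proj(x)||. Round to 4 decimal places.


Project each component onto [-1, 6].
clip(-2.3687) = -1.0, clip(5.4755) = 5.4755
Projection = [-1.0, 5.4755]
Squared diffs: [1.8733, 0.0]
Distance = sqrt(1.8733) = 1.3687


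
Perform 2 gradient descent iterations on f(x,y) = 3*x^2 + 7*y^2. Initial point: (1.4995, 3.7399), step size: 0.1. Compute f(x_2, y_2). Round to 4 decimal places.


Gradient descent on f(x,y) = 3*x^2 + 7*y^2.
Starting point: (1.4995, 3.7399), alpha = 0.1
Step 1: grad_x = 2*3*1.4995 = 8.997, grad_y = 2*7*3.7399 = 52.3586
  x_1 = 1.4995 - 0.1*8.997 = 0.5998
  y_1 = 3.7399 - 0.1*52.3586 = -1.496
Step 2: grad_x = 2*3*0.5998 = 3.5988, grad_y = 2*7*-1.496 = -20.9434
  x_2 = 0.5998 - 0.1*3.5988 = 0.2399
  y_2 = -1.496 - 0.1*-20.9434 = 0.5984
f(0.2399, 0.5984) = 3*0.2399^2 + 7*0.5984^2 = 2.6791


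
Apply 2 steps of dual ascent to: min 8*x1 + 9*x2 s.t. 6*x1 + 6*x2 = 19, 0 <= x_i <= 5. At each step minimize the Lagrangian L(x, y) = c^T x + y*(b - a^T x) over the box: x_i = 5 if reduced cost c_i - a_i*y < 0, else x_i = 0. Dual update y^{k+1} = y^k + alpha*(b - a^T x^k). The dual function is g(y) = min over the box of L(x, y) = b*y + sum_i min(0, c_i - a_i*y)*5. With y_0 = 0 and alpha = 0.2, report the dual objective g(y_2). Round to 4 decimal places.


Dual ascent for LP: min 8*x1 + 9*x2, 6*x1 + 6*x2 = 19, 0 <= x_i <= 5
Step 1: y^k = 0.0, reduced costs: (8.0, 9.0)
  x^k = (0.0, 0.0), subgradient = b - a^T x = 19.0
  y^{k+1} = 0.0 + 0.2*19.0 = 3.8
Step 2: y^k = 3.8, reduced costs: (-14.8, -13.8)
  x^k = (5.0, 5.0), subgradient = b - a^T x = -41.0
  y^{k+1} = 3.8 + 0.2*-41.0 = -4.4
Dual objective at y_2 = -4.4: reduced costs (34.4, 35.4), box minimizer x = (0.0, 0.0)
g(y_2) = b*y + (c1 - a1*y)*x1 + (c2 - a2*y)*x2 = 19*(-4.4) + 34.4*0.0 + 35.4*0.0 = -83.6 + 0.0 + 0.0 = -83.6


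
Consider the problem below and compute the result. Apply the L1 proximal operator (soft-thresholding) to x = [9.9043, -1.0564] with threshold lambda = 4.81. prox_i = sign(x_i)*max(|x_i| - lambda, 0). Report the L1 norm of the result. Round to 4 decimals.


Soft-thresholding with lambda = 4.81:
prox(9.9043) = sign(9.9043)*max(|9.9043| - 4.81, 0) = 5.0943
prox(-1.0564) = sign(-1.0564)*max(|-1.0564| - 4.81, 0) = 0.0
prox(x) = [5.0943, 0.0]
||prox(x)||_1 = 5.0943 + 0.0 = 5.0943


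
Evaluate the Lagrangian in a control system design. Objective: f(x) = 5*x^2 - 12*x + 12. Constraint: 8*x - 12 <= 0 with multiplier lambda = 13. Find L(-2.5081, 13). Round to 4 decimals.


Step 1: Evaluate f(x).
f(-2.5081) = 5*(-2.5081)^2 - 12*(-2.5081) + 12 = 73.55
Step 2: Evaluate g(x).
g(-2.5081) = 8*-2.5081 - 12 = -32.0648
Step 3: Compute Lagrangian.
L = 73.55 + 13*-32.0648 = -343.2924


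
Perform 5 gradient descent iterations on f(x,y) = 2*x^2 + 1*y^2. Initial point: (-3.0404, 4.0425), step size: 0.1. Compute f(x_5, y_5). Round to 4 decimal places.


Gradient descent on f(x,y) = 2*x^2 + 1*y^2.
Starting point: (-3.0404, 4.0425), alpha = 0.1
Step 1: grad_x = 2*2*-3.0404 = -12.1616, grad_y = 2*1*4.0425 = 8.085
  x_1 = -3.0404 - 0.1*-12.1616 = -1.8242
  y_1 = 4.0425 - 0.1*8.085 = 3.234
Step 2: grad_x = 2*2*-1.8242 = -7.297, grad_y = 2*1*3.234 = 6.468
  x_2 = -1.8242 - 0.1*-7.297 = -1.0945
  y_2 = 3.234 - 0.1*6.468 = 2.5872
Step 3: grad_x = 2*2*-1.0945 = -4.3782, grad_y = 2*1*2.5872 = 5.1744
  x_3 = -1.0945 - 0.1*-4.3782 = -0.6567
  y_3 = 2.5872 - 0.1*5.1744 = 2.0698
Step 4: grad_x = 2*2*-0.6567 = -2.6269, grad_y = 2*1*2.0698 = 4.1395
  x_4 = -0.6567 - 0.1*-2.6269 = -0.394
  y_4 = 2.0698 - 0.1*4.1395 = 1.6558
Step 5: grad_x = 2*2*-0.394 = -1.5761, grad_y = 2*1*1.6558 = 3.3116
  x_5 = -0.394 - 0.1*-1.5761 = -0.2364
  y_5 = 1.6558 - 0.1*3.3116 = 1.3246
f(-0.2364, 1.3246) = 2*(-0.2364)^2 + 1*1.3246^2 = 1.8665


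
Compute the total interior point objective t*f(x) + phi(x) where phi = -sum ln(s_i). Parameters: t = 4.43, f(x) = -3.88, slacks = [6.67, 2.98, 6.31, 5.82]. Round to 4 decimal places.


Step 1: Compute log-barrier.
ln values: [1.8976, 1.0919, 1.8421, 1.7613]
phi = -(1.8976 + 1.0919 + 1.8421 + 1.7613) = -6.593
Step 2: Compute augmented objective.
t*f(x) = 4.43*-3.88 = -17.1884
Total = -17.1884 - 6.593 = -23.7814


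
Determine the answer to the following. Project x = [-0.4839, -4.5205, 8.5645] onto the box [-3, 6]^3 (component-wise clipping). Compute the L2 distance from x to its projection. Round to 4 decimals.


Project each component onto [-3, 6].
clip(-0.4839) = -0.4839, clip(-4.5205) = -3.0, clip(8.5645) = 6.0
Projection = [-0.4839, -3.0, 6.0]
Squared diffs: [0.0, 2.3119, 6.5767]
Distance = sqrt(8.8886) = 2.9814
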